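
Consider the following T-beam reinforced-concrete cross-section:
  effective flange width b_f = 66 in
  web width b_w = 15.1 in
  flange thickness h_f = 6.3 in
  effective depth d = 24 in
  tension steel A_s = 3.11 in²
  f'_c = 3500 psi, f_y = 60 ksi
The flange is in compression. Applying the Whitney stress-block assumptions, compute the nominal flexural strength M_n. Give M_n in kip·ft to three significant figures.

M_n ≈ 366 kip·ft

Tension: T = A_s f_y = 3.11 × 60 = 186.6 kips.
Try a within the flange: a = T/(0.85 f'_c b_f) = 186.6/(0.85 × 3.5 × 66) = 0.950 in.
Since a = 0.950 ≤ h_f = 6.3 in, the stress block lies entirely in the flange; analyse as a rectangular beam of width b_f.
M_n = T(d − a/2) = 186.6 × (24 − 0.475) = 4389.8 kip·in.
M_n = 4389.8/12 = 365.82 kip·ft.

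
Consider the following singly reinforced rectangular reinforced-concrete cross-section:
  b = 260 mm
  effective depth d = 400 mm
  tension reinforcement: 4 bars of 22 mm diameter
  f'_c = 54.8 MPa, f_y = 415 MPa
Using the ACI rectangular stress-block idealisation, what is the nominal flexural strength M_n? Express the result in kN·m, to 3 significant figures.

M_n ≈ 236 kN·m

A_s = 4 × 380 = 1520 mm².
T = A_s f_y = 1520 × 415 = 630800 N = 630.8 kN.
From C = T: a = T/(0.85 f'_c b) = 630800/(0.85 × 54.8 × 260) = 52.09 mm.
M_n = T(d − a/2) = 630.8 kN × (400 − 26.045) mm = 235.89 kN·m.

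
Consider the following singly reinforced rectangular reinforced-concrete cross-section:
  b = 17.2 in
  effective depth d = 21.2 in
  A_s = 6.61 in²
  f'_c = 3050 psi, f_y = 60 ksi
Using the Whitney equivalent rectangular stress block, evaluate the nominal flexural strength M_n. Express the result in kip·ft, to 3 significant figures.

T = A_s f_y = 6.61 × 60 = 396.6 kips.
a = T/(0.85 f'_c b) = 396.6/(0.85 × 3.05 × 17.2) = 8.894 in.
M_n = T(d − a/2) = 396.6 × (21.2 − 4.447) = 6644.2 kip·in = 6644.2/12 = 553.68 kip·ft.

M_n ≈ 554 kip·ft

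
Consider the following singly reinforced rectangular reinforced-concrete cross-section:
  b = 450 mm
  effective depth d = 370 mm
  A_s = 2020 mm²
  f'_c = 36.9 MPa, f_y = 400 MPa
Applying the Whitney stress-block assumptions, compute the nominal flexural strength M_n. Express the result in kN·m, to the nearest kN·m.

M_n ≈ 276 kN·m

T = A_s f_y = 2020 × 400 = 808000 N = 808 kN.
From C = T: a = T/(0.85 f'_c b) = 808000/(0.85 × 36.9 × 450) = 57.25 mm.
M_n = T(d − a/2) = 808 kN × (370 − 28.625) mm = 275.83 kN·m.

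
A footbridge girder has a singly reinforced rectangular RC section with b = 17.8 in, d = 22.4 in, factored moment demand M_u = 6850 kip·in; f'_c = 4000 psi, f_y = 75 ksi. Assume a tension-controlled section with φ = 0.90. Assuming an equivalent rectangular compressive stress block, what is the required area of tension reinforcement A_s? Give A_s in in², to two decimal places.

A_s ≈ 5.31 in²

M_n = M_u/φ = 6850/0.90 = 7611.11 kip·in.
From M_n = 0.85 f'_c a b (d − a/2):
a = d − √(d² − 2M_n/(0.85 f'_c b)) = 22.4 − √(22.4² − 2 × 7611.11/(0.85 × 4 × 17.8)) = 6.581 in.
A_s = 0.85 f'_c a b / f_y = 0.85 × 4 × 6.581 × 17.8 / 75 = 5.310 in².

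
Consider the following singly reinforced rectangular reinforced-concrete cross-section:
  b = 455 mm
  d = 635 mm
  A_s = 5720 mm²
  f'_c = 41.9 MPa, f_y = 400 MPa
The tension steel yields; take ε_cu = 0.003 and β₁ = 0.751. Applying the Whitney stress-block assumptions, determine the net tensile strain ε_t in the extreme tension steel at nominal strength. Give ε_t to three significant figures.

a = A_s f_y/(0.85 f'_c b) = 141.19 mm.
β₁ = 0.751, so c = a/β₁ = 141.19/0.751 = 188.00 mm.
From the linear strain diagram with ε_cu = 0.003: ε_t = 0.003 (d − c)/c = 0.003 × (635 − 188.00)/188.00 = 0.00713.
Since ε_t ≥ 0.005, the section is tension-controlled.

ε_t ≈ 0.00713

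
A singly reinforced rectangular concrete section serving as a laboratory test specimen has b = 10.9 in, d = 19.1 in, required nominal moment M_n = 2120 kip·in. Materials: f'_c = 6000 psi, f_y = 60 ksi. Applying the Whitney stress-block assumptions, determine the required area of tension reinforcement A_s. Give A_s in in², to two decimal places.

From M_n = 0.85 f'_c a b (d − a/2):
a = d − √(d² − 2M_n/(0.85 f'_c b)) = 19.1 − √(19.1² − 2 × 2120/(0.85 × 6 × 10.9)) = 2.114 in.
A_s = 0.85 f'_c a b / f_y = 0.85 × 6 × 2.114 × 10.9 / 60 = 1.959 in².

A_s ≈ 1.96 in²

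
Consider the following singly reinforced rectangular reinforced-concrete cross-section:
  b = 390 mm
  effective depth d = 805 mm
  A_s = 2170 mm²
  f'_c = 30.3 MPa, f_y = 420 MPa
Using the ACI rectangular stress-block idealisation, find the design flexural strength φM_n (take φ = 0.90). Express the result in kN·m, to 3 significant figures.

φM_n ≈ 623 kN·m

T = A_s f_y = 2170 × 420 = 911400 N = 911.4 kN.
From C = T: a = T/(0.85 f'_c b) = 911400/(0.85 × 30.3 × 390) = 90.74 mm.
M_n = T(d − a/2) = 911.4 kN × (805 − 45.37) mm = 692.33 kN·m.
φM_n = 0.90 × 692.33 = 623.10 kN·m.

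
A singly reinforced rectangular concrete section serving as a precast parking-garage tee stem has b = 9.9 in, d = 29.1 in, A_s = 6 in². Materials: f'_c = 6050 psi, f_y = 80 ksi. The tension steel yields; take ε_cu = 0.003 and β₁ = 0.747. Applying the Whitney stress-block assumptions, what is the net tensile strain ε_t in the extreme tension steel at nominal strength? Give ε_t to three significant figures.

a = A_s f_y/(0.85 f'_c b) = 9.428 in.
β₁ = 0.747, so c = a/β₁ = 9.428/0.747 = 12.621 in.
From the linear strain diagram with ε_cu = 0.003: ε_t = 0.003 (d − c)/c = 0.003 × (29.1 − 12.621)/12.621 = 0.00392.
ε_t < 0.004 — the section is over-reinforced for flexure under ACI limits.

ε_t ≈ 0.00392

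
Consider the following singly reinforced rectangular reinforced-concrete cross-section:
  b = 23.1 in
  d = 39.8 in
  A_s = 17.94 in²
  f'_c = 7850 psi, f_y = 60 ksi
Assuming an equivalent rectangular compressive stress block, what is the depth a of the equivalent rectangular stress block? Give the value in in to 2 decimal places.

T = A_s f_y = 17.94 × 60 = 1076.4 kips.
a = T/(0.85 f'_c b) = 1076.4/(0.85 × 7.85 × 23.1) = 6.98 in.

a ≈ 6.98 in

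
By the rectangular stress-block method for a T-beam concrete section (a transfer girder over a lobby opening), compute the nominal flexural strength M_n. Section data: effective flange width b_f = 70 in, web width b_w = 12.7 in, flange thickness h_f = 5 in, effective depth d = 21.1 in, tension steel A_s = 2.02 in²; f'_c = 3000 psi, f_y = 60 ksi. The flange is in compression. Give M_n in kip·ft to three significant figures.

Tension: T = A_s f_y = 2.02 × 60 = 121.2 kips.
Try a within the flange: a = T/(0.85 f'_c b_f) = 121.2/(0.85 × 3 × 70) = 0.679 in.
Since a = 0.679 ≤ h_f = 5 in, the stress block lies entirely in the flange; analyse as a rectangular beam of width b_f.
M_n = T(d − a/2) = 121.2 × (21.1 − 0.3395) = 2516.2 kip·in.
M_n = 2516.2/12 = 209.68 kip·ft.

M_n ≈ 210 kip·ft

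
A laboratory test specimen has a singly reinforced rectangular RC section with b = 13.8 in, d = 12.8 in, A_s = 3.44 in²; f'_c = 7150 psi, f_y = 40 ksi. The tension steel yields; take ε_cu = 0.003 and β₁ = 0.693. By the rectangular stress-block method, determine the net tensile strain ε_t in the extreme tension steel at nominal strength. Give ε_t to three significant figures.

a = A_s f_y/(0.85 f'_c b) = 1.641 in.
β₁ = 0.693, so c = a/β₁ = 1.641/0.693 = 2.368 in.
From the linear strain diagram with ε_cu = 0.003: ε_t = 0.003 (d − c)/c = 0.003 × (12.8 − 2.368)/2.368 = 0.0132.
Since ε_t ≥ 0.005, the section is tension-controlled.

ε_t ≈ 0.0132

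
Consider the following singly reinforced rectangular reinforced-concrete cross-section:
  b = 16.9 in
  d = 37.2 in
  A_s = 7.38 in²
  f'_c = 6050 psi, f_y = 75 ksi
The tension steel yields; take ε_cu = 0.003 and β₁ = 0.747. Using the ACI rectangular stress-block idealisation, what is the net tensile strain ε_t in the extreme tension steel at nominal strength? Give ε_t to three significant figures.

ε_t ≈ 0.0101

a = A_s f_y/(0.85 f'_c b) = 6.369 in.
β₁ = 0.747, so c = a/β₁ = 6.369/0.747 = 8.526 in.
From the linear strain diagram with ε_cu = 0.003: ε_t = 0.003 (d − c)/c = 0.003 × (37.2 − 8.526)/8.526 = 0.0101.
Since ε_t ≥ 0.005, the section is tension-controlled.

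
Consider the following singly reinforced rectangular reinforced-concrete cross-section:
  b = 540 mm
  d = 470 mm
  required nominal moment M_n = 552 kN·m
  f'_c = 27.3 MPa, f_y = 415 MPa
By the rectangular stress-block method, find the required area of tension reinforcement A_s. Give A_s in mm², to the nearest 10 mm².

A_s ≈ 3190 mm²

With M_n = 0.85 f'_c a b (d − a/2), solve the quadratic for a:
a = d − √(d² − 2M_n/(0.85 f'_c b)) = 470 − √(470² − 2 × 552×10⁶/(0.85 × 27.3 × 540)) = 105.59 mm.
A_s = 0.85 f'_c a b / f_y = 0.85 × 27.3 × 105.59 × 540 / 415 = 3188.2 mm².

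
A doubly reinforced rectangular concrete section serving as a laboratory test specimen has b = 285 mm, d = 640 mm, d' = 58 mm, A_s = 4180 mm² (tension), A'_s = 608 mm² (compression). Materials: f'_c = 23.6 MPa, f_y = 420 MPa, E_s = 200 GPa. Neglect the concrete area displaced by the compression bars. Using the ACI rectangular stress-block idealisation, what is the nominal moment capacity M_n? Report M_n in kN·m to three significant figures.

M_n ≈ 912 kN·m

Assume both tension and compression steel yield.
Net tension couple steel: A_s − A'_s = 3572 mm².
a = (A_s − A'_s) f_y / (0.85 f'_c b) = 1500240/(0.85 × 23.6 × 285) = 262.41 mm.
c = a/β₁ = 262.41/0.85 = 308.72 mm; ε'_s = 0.003(c − d')/c = 0.0024 ≥ f_y/E_s = 0.0021, so compression steel does yield.
M_n = (A_s − A'_s) f_y (d − a/2) + A'_s f_y (d − d') = [1500240 × (640 − 131.205) + 255360 × (640 − 58)] × 10⁻⁶ = 763.31 + 148.62 = 911.93 kN·m.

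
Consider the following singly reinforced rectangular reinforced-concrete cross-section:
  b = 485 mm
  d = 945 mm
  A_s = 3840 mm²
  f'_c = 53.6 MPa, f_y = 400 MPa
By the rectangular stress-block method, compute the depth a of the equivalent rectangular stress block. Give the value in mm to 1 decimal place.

T = A_s f_y = 3840 × 400 = 1536000 N = 1536 kN.
Setting C = 0.85 f'_c a b equal to T: a = 1536000/(0.85 × 53.6 × 485) = 69.5 mm.

a ≈ 69.5 mm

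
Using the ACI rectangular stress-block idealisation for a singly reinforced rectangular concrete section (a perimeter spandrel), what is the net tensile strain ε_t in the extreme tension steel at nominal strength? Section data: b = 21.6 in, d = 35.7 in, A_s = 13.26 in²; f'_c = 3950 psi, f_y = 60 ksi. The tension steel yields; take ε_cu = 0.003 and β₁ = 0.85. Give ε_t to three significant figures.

a = A_s f_y/(0.85 f'_c b) = 10.970 in.
β₁ = 0.85, so c = a/β₁ = 10.970/0.85 = 12.906 in.
From the linear strain diagram with ε_cu = 0.003: ε_t = 0.003 (d − c)/c = 0.003 × (35.7 − 12.906)/12.906 = 0.00530.
Since ε_t ≥ 0.005, the section is tension-controlled.

ε_t ≈ 0.00530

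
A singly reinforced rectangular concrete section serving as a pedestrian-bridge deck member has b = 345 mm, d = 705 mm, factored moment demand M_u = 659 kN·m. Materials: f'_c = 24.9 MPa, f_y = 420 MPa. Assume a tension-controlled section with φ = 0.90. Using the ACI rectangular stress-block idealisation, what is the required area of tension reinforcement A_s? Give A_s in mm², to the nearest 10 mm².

A_s ≈ 2790 mm²

M_n = M_u/φ = 659/0.90 = 732.222 kN·m.
With M_n = 0.85 f'_c a b (d − a/2), solve the quadratic for a:
a = d − √(d² − 2M_n/(0.85 f'_c b)) = 705 − √(705² − 2 × 732.222×10⁶/(0.85 × 24.9 × 345)) = 160.51 mm.
A_s = 0.85 f'_c a b / f_y = 0.85 × 24.9 × 160.51 × 345 / 420 = 2790.6 mm².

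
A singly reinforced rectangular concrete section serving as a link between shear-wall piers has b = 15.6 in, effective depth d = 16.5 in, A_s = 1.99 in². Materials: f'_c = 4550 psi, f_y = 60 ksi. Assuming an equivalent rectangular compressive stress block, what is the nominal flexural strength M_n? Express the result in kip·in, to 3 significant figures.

M_n ≈ 1850 kip·in

T = A_s f_y = 1.99 × 60 = 119.4 kips.
a = T/(0.85 f'_c b) = 119.4/(0.85 × 4.55 × 15.6) = 1.979 in.
M_n = T(d − a/2) = 119.4 × (16.5 − 0.9895) = 1852.0 kip·in.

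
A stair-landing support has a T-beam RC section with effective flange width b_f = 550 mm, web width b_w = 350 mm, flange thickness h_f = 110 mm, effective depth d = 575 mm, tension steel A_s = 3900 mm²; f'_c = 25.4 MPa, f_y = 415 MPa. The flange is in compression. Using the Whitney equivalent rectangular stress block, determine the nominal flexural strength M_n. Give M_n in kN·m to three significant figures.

Tension: T = A_s f_y = 3900 × 415 = 1618500 N.
Try a within the flange: a = T/(0.85 f'_c b_f) = 1618500/(0.85 × 25.4 × 550) = 136.30 mm.
a = 136.30 > h_f = 110 mm: the block extends into the web. Split into flange-overhang and web parts.
C_f = 0.85 f'_c (b_f − b_w) h_f = 0.85 × 25.4 × (550 − 350) × 110 = 474980 N.
Remaining web compression depth: a_w = (T − C_f)/(0.85 f'_c b_w) = (1618500 − 474980)/(0.85 × 25.4 × 350) = 151.33 mm.
M_n = C_f(d − h_f/2) + (T − C_f)(d − a_w/2) = 474980 × (575 − 55) + 1143520 × (575 − 75.665) = 246.99 + 571.00 = 817.99 × 10⁶ N·mm.
M_n = 817.99 kN·m.

M_n ≈ 818 kN·m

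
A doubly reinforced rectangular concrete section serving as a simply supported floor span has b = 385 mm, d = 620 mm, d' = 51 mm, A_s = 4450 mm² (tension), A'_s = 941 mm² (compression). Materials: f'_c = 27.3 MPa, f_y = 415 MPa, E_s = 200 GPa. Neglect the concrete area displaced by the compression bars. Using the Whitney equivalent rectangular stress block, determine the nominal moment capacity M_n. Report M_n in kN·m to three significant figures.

M_n ≈ 1010 kN·m

Assume both tension and compression steel yield.
Net tension couple steel: A_s − A'_s = 3509 mm².
a = (A_s − A'_s) f_y / (0.85 f'_c b) = 1456235/(0.85 × 27.3 × 385) = 163.00 mm.
c = a/β₁ = 163.00/0.85 = 191.76 mm; ε'_s = 0.003(c − d')/c = 0.0022 ≥ f_y/E_s = 0.0021, so compression steel does yield.
M_n = (A_s − A'_s) f_y (d − a/2) + A'_s f_y (d − d') = [1456235 × (620 − 81.5) + 390515 × (620 − 51)] × 10⁻⁶ = 784.18 + 222.20 = 1006.38 kN·m.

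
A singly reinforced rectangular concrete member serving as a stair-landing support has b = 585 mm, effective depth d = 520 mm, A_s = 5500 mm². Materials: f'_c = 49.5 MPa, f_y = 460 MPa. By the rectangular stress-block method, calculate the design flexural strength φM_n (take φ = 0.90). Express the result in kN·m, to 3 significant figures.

φM_n ≈ 1070 kN·m

T = A_s f_y = 5500 × 460 = 2530000 N = 2530 kN.
From C = T: a = T/(0.85 f'_c b) = 2530000/(0.85 × 49.5 × 585) = 102.79 mm.
M_n = T(d − a/2) = 2530 kN × (520 − 51.395) mm = 1185.57 kN·m.
φM_n = 0.90 × 1185.57 = 1067.01 kN·m.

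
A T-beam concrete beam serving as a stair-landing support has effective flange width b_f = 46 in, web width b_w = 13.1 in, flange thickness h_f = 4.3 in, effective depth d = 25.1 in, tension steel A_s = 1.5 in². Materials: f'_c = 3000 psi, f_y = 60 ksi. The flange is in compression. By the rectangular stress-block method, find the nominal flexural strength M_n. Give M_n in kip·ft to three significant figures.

M_n ≈ 185 kip·ft

Tension: T = A_s f_y = 1.5 × 60 = 90 kips.
Try a within the flange: a = T/(0.85 f'_c b_f) = 90/(0.85 × 3 × 46) = 0.767 in.
Since a = 0.767 ≤ h_f = 4.3 in, the stress block lies entirely in the flange; analyse as a rectangular beam of width b_f.
M_n = T(d − a/2) = 90 × (25.1 − 0.3835) = 2224.5 kip·in.
M_n = 2224.5/12 = 185.38 kip·ft.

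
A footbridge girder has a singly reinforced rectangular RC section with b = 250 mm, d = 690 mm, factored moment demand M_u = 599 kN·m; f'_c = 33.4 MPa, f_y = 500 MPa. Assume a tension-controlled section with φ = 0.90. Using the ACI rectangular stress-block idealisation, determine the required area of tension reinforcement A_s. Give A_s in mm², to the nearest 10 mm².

M_n = M_u/φ = 599/0.90 = 665.556 kN·m.
With M_n = 0.85 f'_c a b (d − a/2), solve the quadratic for a:
a = d − √(d² − 2M_n/(0.85 f'_c b)) = 690 − √(690² − 2 × 665.556×10⁶/(0.85 × 33.4 × 250)) = 152.83 mm.
A_s = 0.85 f'_c a b / f_y = 0.85 × 33.4 × 152.83 × 250 / 500 = 2169.4 mm².

A_s ≈ 2170 mm²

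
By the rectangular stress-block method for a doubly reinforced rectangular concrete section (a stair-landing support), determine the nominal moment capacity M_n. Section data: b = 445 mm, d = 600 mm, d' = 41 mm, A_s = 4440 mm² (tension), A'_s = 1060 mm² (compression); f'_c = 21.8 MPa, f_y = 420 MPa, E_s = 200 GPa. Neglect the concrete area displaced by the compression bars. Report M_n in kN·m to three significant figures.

Assume both tension and compression steel yield.
Net tension couple steel: A_s − A'_s = 3380 mm².
a = (A_s − A'_s) f_y / (0.85 f'_c b) = 1419600/(0.85 × 21.8 × 445) = 172.16 mm.
c = a/β₁ = 172.16/0.85 = 202.54 mm; ε'_s = 0.003(c − d')/c = 0.0024 ≥ f_y/E_s = 0.0021, so compression steel does yield.
M_n = (A_s − A'_s) f_y (d − a/2) + A'_s f_y (d − d') = [1419600 × (600 − 86.08) + 445200 × (600 − 41)] × 10⁻⁶ = 729.56 + 248.87 = 978.43 kN·m.

M_n ≈ 978 kN·m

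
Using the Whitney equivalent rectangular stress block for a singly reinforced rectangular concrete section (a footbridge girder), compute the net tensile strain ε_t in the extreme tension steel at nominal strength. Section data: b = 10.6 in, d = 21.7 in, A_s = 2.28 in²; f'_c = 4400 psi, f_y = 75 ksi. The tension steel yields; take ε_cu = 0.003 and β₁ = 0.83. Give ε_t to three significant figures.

ε_t ≈ 0.00953

a = A_s f_y/(0.85 f'_c b) = 4.313 in.
β₁ = 0.83, so c = a/β₁ = 4.313/0.83 = 5.196 in.
From the linear strain diagram with ε_cu = 0.003: ε_t = 0.003 (d − c)/c = 0.003 × (21.7 − 5.196)/5.196 = 0.00953.
Since ε_t ≥ 0.005, the section is tension-controlled.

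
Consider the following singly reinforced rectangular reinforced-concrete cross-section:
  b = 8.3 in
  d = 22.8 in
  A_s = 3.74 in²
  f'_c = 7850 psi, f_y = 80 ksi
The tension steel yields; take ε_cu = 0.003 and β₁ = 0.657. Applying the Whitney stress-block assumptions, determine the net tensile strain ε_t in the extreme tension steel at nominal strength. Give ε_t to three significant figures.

a = A_s f_y/(0.85 f'_c b) = 5.403 in.
β₁ = 0.657, so c = a/β₁ = 5.403/0.657 = 8.224 in.
From the linear strain diagram with ε_cu = 0.003: ε_t = 0.003 (d − c)/c = 0.003 × (22.8 − 8.224)/8.224 = 0.00532.
Since ε_t ≥ 0.005, the section is tension-controlled.

ε_t ≈ 0.00532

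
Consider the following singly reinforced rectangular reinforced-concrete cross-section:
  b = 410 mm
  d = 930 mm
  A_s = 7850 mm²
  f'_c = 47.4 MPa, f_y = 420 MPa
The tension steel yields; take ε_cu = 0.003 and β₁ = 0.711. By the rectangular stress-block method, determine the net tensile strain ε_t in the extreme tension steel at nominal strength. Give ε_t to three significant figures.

a = A_s f_y/(0.85 f'_c b) = 199.59 mm.
β₁ = 0.711, so c = a/β₁ = 199.59/0.711 = 280.72 mm.
From the linear strain diagram with ε_cu = 0.003: ε_t = 0.003 (d − c)/c = 0.003 × (930 − 280.72)/280.72 = 0.00694.
Since ε_t ≥ 0.005, the section is tension-controlled.

ε_t ≈ 0.00694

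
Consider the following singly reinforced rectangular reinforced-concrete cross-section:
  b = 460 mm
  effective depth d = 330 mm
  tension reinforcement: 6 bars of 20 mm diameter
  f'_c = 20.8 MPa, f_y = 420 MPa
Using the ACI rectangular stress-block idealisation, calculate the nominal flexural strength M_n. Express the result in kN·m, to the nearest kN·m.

M_n ≈ 223 kN·m

A_s = 6 × 314 = 1884 mm².
T = A_s f_y = 1884 × 420 = 791280 N = 791.28 kN.
From C = T: a = T/(0.85 f'_c b) = 791280/(0.85 × 20.8 × 460) = 97.29 mm.
M_n = T(d − a/2) = 791.28 kN × (330 − 48.645) mm = 222.63 kN·m.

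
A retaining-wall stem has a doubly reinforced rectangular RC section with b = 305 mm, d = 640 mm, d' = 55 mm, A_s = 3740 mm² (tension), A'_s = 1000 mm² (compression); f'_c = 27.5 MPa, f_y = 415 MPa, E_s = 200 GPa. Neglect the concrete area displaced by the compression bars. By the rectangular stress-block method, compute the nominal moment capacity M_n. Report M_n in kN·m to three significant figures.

M_n ≈ 880 kN·m

Assume both tension and compression steel yield.
Net tension couple steel: A_s − A'_s = 2740 mm².
a = (A_s − A'_s) f_y / (0.85 f'_c b) = 1137100/(0.85 × 27.5 × 305) = 159.50 mm.
c = a/β₁ = 159.50/0.85 = 187.65 mm; ε'_s = 0.003(c − d')/c = 0.0021 ≥ f_y/E_s = 0.0021, so compression steel does yield.
M_n = (A_s − A'_s) f_y (d − a/2) + A'_s f_y (d − d') = [1137100 × (640 − 79.75) + 415000 × (640 − 55)] × 10⁻⁶ = 637.06 + 242.78 = 879.84 kN·m.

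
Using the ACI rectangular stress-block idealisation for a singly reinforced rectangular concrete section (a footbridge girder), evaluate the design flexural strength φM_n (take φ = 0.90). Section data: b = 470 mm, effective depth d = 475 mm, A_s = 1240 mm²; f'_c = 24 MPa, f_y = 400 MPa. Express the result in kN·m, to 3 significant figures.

T = A_s f_y = 1240 × 400 = 496000 N = 496 kN.
From C = T: a = T/(0.85 f'_c b) = 496000/(0.85 × 24 × 470) = 51.73 mm.
M_n = T(d − a/2) = 496 kN × (475 − 25.865) mm = 222.77 kN·m.
φM_n = 0.90 × 222.77 = 200.49 kN·m.

φM_n ≈ 200 kN·m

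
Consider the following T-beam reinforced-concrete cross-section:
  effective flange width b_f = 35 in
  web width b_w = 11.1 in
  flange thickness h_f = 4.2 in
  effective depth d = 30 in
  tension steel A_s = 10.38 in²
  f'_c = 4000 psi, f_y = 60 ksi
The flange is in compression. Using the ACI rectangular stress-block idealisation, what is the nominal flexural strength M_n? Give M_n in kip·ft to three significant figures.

M_n ≈ 1410 kip·ft

Tension: T = A_s f_y = 10.38 × 60 = 622.8 kips.
Try a within the flange: a = T/(0.85 f'_c b_f) = 622.8/(0.85 × 4 × 35) = 5.234 in.
a = 5.234 > h_f = 4.2 in: the block extends into the web. Split into flange-overhang and web parts.
C_f = 0.85 f'_c (b_f − b_w) h_f = 0.85 × 4 × (35 − 11.1) × 4.2 = 341.3 kips.
Remaining web compression depth: a_w = (T − C_f)/(0.85 f'_c b_w) = (622.8 − 341.3)/(0.85 × 4 × 11.1) = 7.459 in.
M_n = C_f(d − h_f/2) + (T − C_f)(d − a_w/2) = 341.3 × (30 − 2.1) + 281.5 × (30 − 3.7295) = 9522.3 + 7395.1 = 16917.4 kip·in.
M_n = 16917.4/12 = 1409.78 kip·ft.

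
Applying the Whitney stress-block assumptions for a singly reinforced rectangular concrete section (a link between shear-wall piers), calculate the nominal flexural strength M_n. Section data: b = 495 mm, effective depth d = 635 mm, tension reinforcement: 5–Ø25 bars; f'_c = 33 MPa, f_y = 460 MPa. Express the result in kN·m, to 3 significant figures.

A_s = 5 × 491 = 2455 mm².
T = A_s f_y = 2455 × 460 = 1129300 N = 1129.3 kN.
From C = T: a = T/(0.85 f'_c b) = 1129300/(0.85 × 33 × 495) = 81.33 mm.
M_n = T(d − a/2) = 1129.3 kN × (635 − 40.665) mm = 671.18 kN·m.

M_n ≈ 671 kN·m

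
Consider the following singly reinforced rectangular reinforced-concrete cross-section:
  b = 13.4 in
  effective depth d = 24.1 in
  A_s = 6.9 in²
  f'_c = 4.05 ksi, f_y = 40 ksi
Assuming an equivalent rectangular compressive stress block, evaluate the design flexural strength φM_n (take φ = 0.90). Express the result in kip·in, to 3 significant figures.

T = A_s f_y = 6.9 × 40 = 276 kips.
a = T/(0.85 f'_c b) = 276/(0.85 × 4.05 × 13.4) = 5.983 in.
M_n = T(d − a/2) = 276 × (24.1 − 2.9915) = 5825.9 kip·in.
φM_n = 0.90 × 5825.9 = 5243.3 kip·in.

φM_n ≈ 5240 kip·in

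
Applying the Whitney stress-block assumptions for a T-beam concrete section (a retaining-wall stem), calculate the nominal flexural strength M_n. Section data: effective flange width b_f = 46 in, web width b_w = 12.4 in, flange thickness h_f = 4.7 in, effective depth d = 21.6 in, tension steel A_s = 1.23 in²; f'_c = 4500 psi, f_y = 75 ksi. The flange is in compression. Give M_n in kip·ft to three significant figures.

M_n ≈ 164 kip·ft

Tension: T = A_s f_y = 1.23 × 75 = 92.25 kips.
Try a within the flange: a = T/(0.85 f'_c b_f) = 92.25/(0.85 × 4.5 × 46) = 0.524 in.
Since a = 0.524 ≤ h_f = 4.7 in, the stress block lies entirely in the flange; analyse as a rectangular beam of width b_f.
M_n = T(d − a/2) = 92.25 × (21.6 − 0.262) = 1968.4 kip·in.
M_n = 1968.4/12 = 164.03 kip·ft.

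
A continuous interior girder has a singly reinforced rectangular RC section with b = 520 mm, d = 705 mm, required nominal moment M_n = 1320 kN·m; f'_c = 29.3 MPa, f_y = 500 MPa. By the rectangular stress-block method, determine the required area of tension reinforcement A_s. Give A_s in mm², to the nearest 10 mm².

A_s ≈ 4240 mm²

With M_n = 0.85 f'_c a b (d − a/2), solve the quadratic for a:
a = d − √(d² − 2M_n/(0.85 f'_c b)) = 705 − √(705² − 2 × 1320×10⁶/(0.85 × 29.3 × 520)) = 163.55 mm.
A_s = 0.85 f'_c a b / f_y = 0.85 × 29.3 × 163.55 × 520 / 500 = 4236.1 mm².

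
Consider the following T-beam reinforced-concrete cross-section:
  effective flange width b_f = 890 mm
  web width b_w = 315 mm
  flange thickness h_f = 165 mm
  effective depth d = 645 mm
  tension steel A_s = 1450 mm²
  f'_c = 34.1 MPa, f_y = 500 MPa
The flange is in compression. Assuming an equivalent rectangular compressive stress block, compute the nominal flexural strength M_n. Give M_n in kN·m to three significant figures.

Tension: T = A_s f_y = 1450 × 500 = 725000 N.
Try a within the flange: a = T/(0.85 f'_c b_f) = 725000/(0.85 × 34.1 × 890) = 28.10 mm.
Since a = 28.10 ≤ h_f = 165 mm, the stress block lies entirely in the flange; analyse as a rectangular beam of width b_f.
M_n = T(d − a/2) = 725000 × (645 − 14.05) = 457.44 × 10⁶ N·mm.
M_n = 457.44 kN·m.

M_n ≈ 457 kN·m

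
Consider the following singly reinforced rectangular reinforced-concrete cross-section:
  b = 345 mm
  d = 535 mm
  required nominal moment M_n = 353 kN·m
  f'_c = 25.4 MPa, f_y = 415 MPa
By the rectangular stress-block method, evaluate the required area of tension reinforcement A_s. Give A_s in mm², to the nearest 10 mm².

With M_n = 0.85 f'_c a b (d − a/2), solve the quadratic for a:
a = d − √(d² − 2M_n/(0.85 f'_c b)) = 535 − √(535² − 2 × 353×10⁶/(0.85 × 25.4 × 345)) = 97.46 mm.
A_s = 0.85 f'_c a b / f_y = 0.85 × 25.4 × 97.46 × 345 / 415 = 1749.2 mm².

A_s ≈ 1750 mm²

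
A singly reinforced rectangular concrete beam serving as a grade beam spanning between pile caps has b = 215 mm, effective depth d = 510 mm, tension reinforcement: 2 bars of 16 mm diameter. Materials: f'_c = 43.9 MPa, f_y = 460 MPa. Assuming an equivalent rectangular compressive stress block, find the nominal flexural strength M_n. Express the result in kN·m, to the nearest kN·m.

A_s = 2 × 201 = 402 mm².
T = A_s f_y = 402 × 460 = 184920 N = 184.92 kN.
From C = T: a = T/(0.85 f'_c b) = 184920/(0.85 × 43.9 × 215) = 23.05 mm.
M_n = T(d − a/2) = 184.92 kN × (510 − 11.525) mm = 92.18 kN·m.

M_n ≈ 92 kN·m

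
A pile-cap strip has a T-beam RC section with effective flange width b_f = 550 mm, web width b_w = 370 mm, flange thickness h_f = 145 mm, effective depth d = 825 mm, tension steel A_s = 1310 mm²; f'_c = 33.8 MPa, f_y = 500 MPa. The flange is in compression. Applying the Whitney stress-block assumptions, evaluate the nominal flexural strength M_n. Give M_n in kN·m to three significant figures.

M_n ≈ 527 kN·m

Tension: T = A_s f_y = 1310 × 500 = 655000 N.
Try a within the flange: a = T/(0.85 f'_c b_f) = 655000/(0.85 × 33.8 × 550) = 41.45 mm.
Since a = 41.45 ≤ h_f = 145 mm, the stress block lies entirely in the flange; analyse as a rectangular beam of width b_f.
M_n = T(d − a/2) = 655000 × (825 − 20.725) = 526.80 × 10⁶ N·mm.
M_n = 526.80 kN·m.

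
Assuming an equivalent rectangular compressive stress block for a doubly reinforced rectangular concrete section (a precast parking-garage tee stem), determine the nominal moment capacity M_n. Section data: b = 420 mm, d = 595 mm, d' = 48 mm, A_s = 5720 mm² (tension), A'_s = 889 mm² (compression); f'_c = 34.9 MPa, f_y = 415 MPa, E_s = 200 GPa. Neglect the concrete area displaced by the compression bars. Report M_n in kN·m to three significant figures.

M_n ≈ 1230 kN·m

Assume both tension and compression steel yield.
Net tension couple steel: A_s − A'_s = 4831 mm².
a = (A_s − A'_s) f_y / (0.85 f'_c b) = 2004865/(0.85 × 34.9 × 420) = 160.91 mm.
c = a/β₁ = 160.91/0.801 = 200.89 mm; ε'_s = 0.003(c − d')/c = 0.0023 ≥ f_y/E_s = 0.0021, so compression steel does yield.
M_n = (A_s − A'_s) f_y (d − a/2) + A'_s f_y (d − d') = [2004865 × (595 − 80.455) + 368935 × (595 − 48)] × 10⁻⁶ = 1031.59 + 201.81 = 1233.40 kN·m.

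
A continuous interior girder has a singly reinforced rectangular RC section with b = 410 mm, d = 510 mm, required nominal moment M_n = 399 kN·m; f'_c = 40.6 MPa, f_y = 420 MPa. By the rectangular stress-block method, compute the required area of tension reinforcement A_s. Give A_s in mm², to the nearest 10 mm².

A_s ≈ 1980 mm²

With M_n = 0.85 f'_c a b (d − a/2), solve the quadratic for a:
a = d − √(d² − 2M_n/(0.85 f'_c b)) = 510 − √(510² − 2 × 399×10⁶/(0.85 × 40.6 × 410)) = 58.67 mm.
A_s = 0.85 f'_c a b / f_y = 0.85 × 40.6 × 58.67 × 410 / 420 = 1976.5 mm².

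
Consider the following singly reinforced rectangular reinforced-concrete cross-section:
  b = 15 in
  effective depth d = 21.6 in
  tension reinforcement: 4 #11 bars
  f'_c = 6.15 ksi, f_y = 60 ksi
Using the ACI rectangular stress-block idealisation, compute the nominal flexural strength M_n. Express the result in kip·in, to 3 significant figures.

M_n ≈ 7190 kip·in

A_s = 4 × 1.56 = 6.24 in².
T = A_s f_y = 6.24 × 60 = 374.4 kips.
a = T/(0.85 f'_c b) = 374.4/(0.85 × 6.15 × 15) = 4.775 in.
M_n = T(d − a/2) = 374.4 × (21.6 − 2.3875) = 7193.2 kip·in.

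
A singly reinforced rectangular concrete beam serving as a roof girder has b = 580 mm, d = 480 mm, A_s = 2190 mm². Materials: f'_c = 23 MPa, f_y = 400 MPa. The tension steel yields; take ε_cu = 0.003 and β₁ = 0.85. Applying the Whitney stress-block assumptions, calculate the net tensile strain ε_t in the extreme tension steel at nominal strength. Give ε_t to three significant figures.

a = A_s f_y/(0.85 f'_c b) = 77.26 mm.
β₁ = 0.85, so c = a/β₁ = 77.26/0.85 = 90.89 mm.
From the linear strain diagram with ε_cu = 0.003: ε_t = 0.003 (d − c)/c = 0.003 × (480 − 90.89)/90.89 = 0.0128.
Since ε_t ≥ 0.005, the section is tension-controlled.

ε_t ≈ 0.0128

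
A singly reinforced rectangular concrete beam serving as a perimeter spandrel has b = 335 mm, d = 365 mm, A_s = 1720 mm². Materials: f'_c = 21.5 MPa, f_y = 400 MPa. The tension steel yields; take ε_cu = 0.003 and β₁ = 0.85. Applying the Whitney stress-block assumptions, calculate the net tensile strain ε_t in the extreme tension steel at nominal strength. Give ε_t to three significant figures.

a = A_s f_y/(0.85 f'_c b) = 112.38 mm.
β₁ = 0.85, so c = a/β₁ = 112.38/0.85 = 132.21 mm.
From the linear strain diagram with ε_cu = 0.003: ε_t = 0.003 (d − c)/c = 0.003 × (365 − 132.21)/132.21 = 0.00528.
Since ε_t ≥ 0.005, the section is tension-controlled.

ε_t ≈ 0.00528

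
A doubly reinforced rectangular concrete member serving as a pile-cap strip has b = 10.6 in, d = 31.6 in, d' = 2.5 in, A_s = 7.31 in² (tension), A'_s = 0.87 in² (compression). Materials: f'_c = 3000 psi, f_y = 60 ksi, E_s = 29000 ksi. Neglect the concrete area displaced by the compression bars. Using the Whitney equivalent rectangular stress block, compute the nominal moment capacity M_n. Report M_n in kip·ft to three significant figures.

M_n ≈ 914 kip·ft

Assume both steels yield.
a = (A_s − A'_s) f_y/(0.85 f'_c b) = (7.31 − 0.87) × 60/(0.85 × 3 × 10.6) = 14.295 in.
c = a/β₁ = 14.295/0.85 = 16.818 in; ε'_s = 0.003(c − d')/c = 0.0026 ≥ ε_y = 0.0021, so the compression steel yields.
M_n = (A_s − A'_s) f_y (d − a/2) + A'_s f_y (d − d') = 386.4 × (31.6 − 7.1475) + 52.2 × (31.6 − 2.5) = 9448.4 + 1519.0 = 10967.4 kip·in = 10967.4/12 = 913.95 kip·ft.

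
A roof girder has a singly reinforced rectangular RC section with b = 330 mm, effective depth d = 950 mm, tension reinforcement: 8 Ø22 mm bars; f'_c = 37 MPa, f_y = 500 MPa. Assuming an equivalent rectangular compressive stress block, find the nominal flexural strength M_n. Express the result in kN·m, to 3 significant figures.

M_n ≈ 1330 kN·m

A_s = 8 × 380 = 3040 mm².
T = A_s f_y = 3040 × 500 = 1520000 N = 1520 kN.
From C = T: a = T/(0.85 f'_c b) = 1520000/(0.85 × 37 × 330) = 146.46 mm.
M_n = T(d − a/2) = 1520 kN × (950 − 73.23) mm = 1332.69 kN·m.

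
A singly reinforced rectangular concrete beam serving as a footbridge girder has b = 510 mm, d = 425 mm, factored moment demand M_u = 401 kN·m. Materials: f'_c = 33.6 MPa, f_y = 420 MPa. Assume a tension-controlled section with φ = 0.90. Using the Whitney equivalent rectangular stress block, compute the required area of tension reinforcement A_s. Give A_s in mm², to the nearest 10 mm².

A_s ≈ 2750 mm²

M_n = M_u/φ = 401/0.90 = 445.556 kN·m.
With M_n = 0.85 f'_c a b (d − a/2), solve the quadratic for a:
a = d − √(d² − 2M_n/(0.85 f'_c b)) = 425 − √(425² − 2 × 445.556×10⁶/(0.85 × 33.6 × 510)) = 79.39 mm.
A_s = 0.85 f'_c a b / f_y = 0.85 × 33.6 × 79.39 × 510 / 420 = 2753.2 mm².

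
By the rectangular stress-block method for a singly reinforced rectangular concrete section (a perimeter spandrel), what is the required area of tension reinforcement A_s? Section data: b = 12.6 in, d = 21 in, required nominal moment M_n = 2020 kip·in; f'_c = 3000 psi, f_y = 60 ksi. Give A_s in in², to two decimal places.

From M_n = 0.85 f'_c a b (d − a/2):
a = d − √(d² − 2M_n/(0.85 f'_c b)) = 21 − √(21² − 2 × 2020/(0.85 × 3 × 12.6)) = 3.244 in.
A_s = 0.85 f'_c a b / f_y = 0.85 × 3 × 3.244 × 12.6 / 60 = 1.737 in².

A_s ≈ 1.74 in²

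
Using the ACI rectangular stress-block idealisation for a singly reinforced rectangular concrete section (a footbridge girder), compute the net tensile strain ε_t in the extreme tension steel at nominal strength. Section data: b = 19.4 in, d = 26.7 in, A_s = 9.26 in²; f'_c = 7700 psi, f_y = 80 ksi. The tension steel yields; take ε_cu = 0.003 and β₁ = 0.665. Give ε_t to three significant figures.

a = A_s f_y/(0.85 f'_c b) = 5.834 in.
β₁ = 0.665, so c = a/β₁ = 5.834/0.665 = 8.773 in.
From the linear strain diagram with ε_cu = 0.003: ε_t = 0.003 (d − c)/c = 0.003 × (26.7 − 8.773)/8.773 = 0.00613.
Since ε_t ≥ 0.005, the section is tension-controlled.

ε_t ≈ 0.00613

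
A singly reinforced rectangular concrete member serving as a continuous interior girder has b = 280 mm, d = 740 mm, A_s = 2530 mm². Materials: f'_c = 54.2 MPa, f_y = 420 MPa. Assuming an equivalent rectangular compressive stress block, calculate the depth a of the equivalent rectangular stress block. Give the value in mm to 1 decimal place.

T = A_s f_y = 2530 × 420 = 1062600 N = 1062.6 kN.
Setting C = 0.85 f'_c a b equal to T: a = 1062600/(0.85 × 54.2 × 280) = 82.4 mm.

a ≈ 82.4 mm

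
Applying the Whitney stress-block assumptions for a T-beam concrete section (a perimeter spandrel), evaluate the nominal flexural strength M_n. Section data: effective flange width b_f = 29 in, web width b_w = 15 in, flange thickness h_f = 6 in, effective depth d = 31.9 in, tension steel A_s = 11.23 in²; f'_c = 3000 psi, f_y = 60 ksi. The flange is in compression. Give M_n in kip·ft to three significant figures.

M_n ≈ 1510 kip·ft

Tension: T = A_s f_y = 11.23 × 60 = 673.8 kips.
Try a within the flange: a = T/(0.85 f'_c b_f) = 673.8/(0.85 × 3 × 29) = 9.112 in.
a = 9.112 > h_f = 6 in: the block extends into the web. Split into flange-overhang and web parts.
C_f = 0.85 f'_c (b_f − b_w) h_f = 0.85 × 3 × (29 − 15) × 6 = 214.2 kips.
Remaining web compression depth: a_w = (T − C_f)/(0.85 f'_c b_w) = (673.8 − 214.2)/(0.85 × 3 × 15) = 12.016 in.
M_n = C_f(d − h_f/2) + (T − C_f)(d − a_w/2) = 214.2 × (31.9 − 3) + 459.6 × (31.9 − 6.008) = 6190.4 + 11900.0 = 18090.4 kip·in.
M_n = 18090.4/12 = 1507.53 kip·ft.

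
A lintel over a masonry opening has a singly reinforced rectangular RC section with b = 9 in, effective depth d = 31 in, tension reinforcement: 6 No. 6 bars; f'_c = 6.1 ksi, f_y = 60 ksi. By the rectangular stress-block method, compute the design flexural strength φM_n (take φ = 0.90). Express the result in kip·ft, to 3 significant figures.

φM_n ≈ 348 kip·ft

A_s = 6 × 0.44 = 2.64 in².
T = A_s f_y = 2.64 × 60 = 158.4 kips.
a = T/(0.85 f'_c b) = 158.4/(0.85 × 6.1 × 9) = 3.394 in.
M_n = T(d − a/2) = 158.4 × (31 − 1.697) = 4641.6 kip·in = 4641.6/12 = 386.80 kip·ft.
φM_n = 0.90 × 386.80 = 348.12 kip·ft.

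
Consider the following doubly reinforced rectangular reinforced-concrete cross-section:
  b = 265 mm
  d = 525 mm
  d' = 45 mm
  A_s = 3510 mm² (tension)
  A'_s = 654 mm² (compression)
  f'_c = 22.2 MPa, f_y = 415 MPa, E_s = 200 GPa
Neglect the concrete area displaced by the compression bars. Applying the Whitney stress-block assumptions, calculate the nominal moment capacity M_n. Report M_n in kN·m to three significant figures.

M_n ≈ 612 kN·m

Assume both tension and compression steel yield.
Net tension couple steel: A_s − A'_s = 2856 mm².
a = (A_s − A'_s) f_y / (0.85 f'_c b) = 1185240/(0.85 × 22.2 × 265) = 237.02 mm.
c = a/β₁ = 237.02/0.85 = 278.85 mm; ε'_s = 0.003(c − d')/c = 0.0025 ≥ f_y/E_s = 0.0021, so compression steel does yield.
M_n = (A_s − A'_s) f_y (d − a/2) + A'_s f_y (d − d') = [1185240 × (525 − 118.51) + 271410 × (525 − 45)] × 10⁻⁶ = 481.79 + 130.28 = 612.07 kN·m.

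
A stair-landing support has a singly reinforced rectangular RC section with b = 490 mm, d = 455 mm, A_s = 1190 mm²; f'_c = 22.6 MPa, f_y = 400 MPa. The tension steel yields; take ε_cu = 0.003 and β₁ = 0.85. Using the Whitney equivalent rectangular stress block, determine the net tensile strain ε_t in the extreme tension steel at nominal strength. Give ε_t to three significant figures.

a = A_s f_y/(0.85 f'_c b) = 50.57 mm.
β₁ = 0.85, so c = a/β₁ = 50.57/0.85 = 59.49 mm.
From the linear strain diagram with ε_cu = 0.003: ε_t = 0.003 (d − c)/c = 0.003 × (455 − 59.49)/59.49 = 0.0199.
Since ε_t ≥ 0.005, the section is tension-controlled.

ε_t ≈ 0.0199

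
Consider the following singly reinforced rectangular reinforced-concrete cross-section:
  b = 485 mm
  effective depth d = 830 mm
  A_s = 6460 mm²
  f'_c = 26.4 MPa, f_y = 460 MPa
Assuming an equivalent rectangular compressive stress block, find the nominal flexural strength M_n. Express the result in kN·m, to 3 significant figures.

M_n ≈ 2060 kN·m

T = A_s f_y = 6460 × 460 = 2971600 N = 2971.6 kN.
From C = T: a = T/(0.85 f'_c b) = 2971600/(0.85 × 26.4 × 485) = 273.04 mm.
M_n = T(d − a/2) = 2971.6 kN × (830 − 136.52) mm = 2060.75 kN·m.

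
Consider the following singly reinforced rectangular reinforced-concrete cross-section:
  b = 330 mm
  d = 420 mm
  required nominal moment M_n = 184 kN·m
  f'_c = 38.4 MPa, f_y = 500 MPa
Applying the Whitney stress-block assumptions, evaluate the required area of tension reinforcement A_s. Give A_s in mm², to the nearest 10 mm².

A_s ≈ 920 mm²

With M_n = 0.85 f'_c a b (d − a/2), solve the quadratic for a:
a = d − √(d² − 2M_n/(0.85 f'_c b)) = 420 − √(420² − 2 × 184×10⁶/(0.85 × 38.4 × 330)) = 42.86 mm.
A_s = 0.85 f'_c a b / f_y = 0.85 × 38.4 × 42.86 × 330 / 500 = 923.3 mm².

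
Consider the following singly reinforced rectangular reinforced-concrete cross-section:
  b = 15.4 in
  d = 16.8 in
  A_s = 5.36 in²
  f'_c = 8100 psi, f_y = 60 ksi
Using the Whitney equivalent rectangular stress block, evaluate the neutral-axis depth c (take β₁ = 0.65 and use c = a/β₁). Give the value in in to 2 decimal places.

T = A_s f_y = 5.36 × 60 = 321.6 kips.
a = T/(0.85 f'_c b) = 321.6/(0.85 × 8.1 × 15.4) = 3.0331 in.
With β₁ = 0.65, c = a/β₁ = 3.0331/0.65 = 4.67 in.

c ≈ 4.67 in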